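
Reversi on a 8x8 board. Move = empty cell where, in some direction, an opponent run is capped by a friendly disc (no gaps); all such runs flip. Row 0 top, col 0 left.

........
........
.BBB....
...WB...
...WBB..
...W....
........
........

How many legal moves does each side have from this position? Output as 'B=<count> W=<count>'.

Answer: B=5 W=6

Derivation:
-- B to move --
(2,4): no bracket -> illegal
(3,2): flips 1 -> legal
(4,2): flips 1 -> legal
(5,2): flips 1 -> legal
(5,4): no bracket -> illegal
(6,2): flips 1 -> legal
(6,3): flips 3 -> legal
(6,4): no bracket -> illegal
B mobility = 5
-- W to move --
(1,0): no bracket -> illegal
(1,1): flips 1 -> legal
(1,2): no bracket -> illegal
(1,3): flips 1 -> legal
(1,4): no bracket -> illegal
(2,0): no bracket -> illegal
(2,4): no bracket -> illegal
(2,5): flips 1 -> legal
(3,0): no bracket -> illegal
(3,1): no bracket -> illegal
(3,2): no bracket -> illegal
(3,5): flips 2 -> legal
(3,6): no bracket -> illegal
(4,6): flips 2 -> legal
(5,4): no bracket -> illegal
(5,5): flips 1 -> legal
(5,6): no bracket -> illegal
W mobility = 6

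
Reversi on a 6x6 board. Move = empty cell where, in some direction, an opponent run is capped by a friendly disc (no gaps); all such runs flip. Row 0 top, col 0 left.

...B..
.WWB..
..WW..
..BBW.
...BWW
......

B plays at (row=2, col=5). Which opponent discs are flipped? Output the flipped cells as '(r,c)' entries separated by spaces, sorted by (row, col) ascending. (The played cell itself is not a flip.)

Dir NW: first cell '.' (not opp) -> no flip
Dir N: first cell '.' (not opp) -> no flip
Dir NE: edge -> no flip
Dir W: first cell '.' (not opp) -> no flip
Dir E: edge -> no flip
Dir SW: opp run (3,4) capped by B -> flip
Dir S: first cell '.' (not opp) -> no flip
Dir SE: edge -> no flip

Answer: (3,4)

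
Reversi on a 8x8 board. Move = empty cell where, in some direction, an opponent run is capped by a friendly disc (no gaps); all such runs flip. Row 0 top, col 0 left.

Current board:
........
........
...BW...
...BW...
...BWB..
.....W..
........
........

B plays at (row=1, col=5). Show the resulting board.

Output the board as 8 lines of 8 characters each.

Place B at (1,5); scan 8 dirs for brackets.
Dir NW: first cell '.' (not opp) -> no flip
Dir N: first cell '.' (not opp) -> no flip
Dir NE: first cell '.' (not opp) -> no flip
Dir W: first cell '.' (not opp) -> no flip
Dir E: first cell '.' (not opp) -> no flip
Dir SW: opp run (2,4) capped by B -> flip
Dir S: first cell '.' (not opp) -> no flip
Dir SE: first cell '.' (not opp) -> no flip
All flips: (2,4)

Answer: ........
.....B..
...BB...
...BW...
...BWB..
.....W..
........
........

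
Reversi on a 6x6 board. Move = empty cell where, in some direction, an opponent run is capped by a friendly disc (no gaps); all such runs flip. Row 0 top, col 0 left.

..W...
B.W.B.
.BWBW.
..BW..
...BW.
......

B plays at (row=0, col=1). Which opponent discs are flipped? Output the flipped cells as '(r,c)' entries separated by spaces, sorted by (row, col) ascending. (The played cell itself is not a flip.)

Answer: (1,2)

Derivation:
Dir NW: edge -> no flip
Dir N: edge -> no flip
Dir NE: edge -> no flip
Dir W: first cell '.' (not opp) -> no flip
Dir E: opp run (0,2), next='.' -> no flip
Dir SW: first cell 'B' (not opp) -> no flip
Dir S: first cell '.' (not opp) -> no flip
Dir SE: opp run (1,2) capped by B -> flip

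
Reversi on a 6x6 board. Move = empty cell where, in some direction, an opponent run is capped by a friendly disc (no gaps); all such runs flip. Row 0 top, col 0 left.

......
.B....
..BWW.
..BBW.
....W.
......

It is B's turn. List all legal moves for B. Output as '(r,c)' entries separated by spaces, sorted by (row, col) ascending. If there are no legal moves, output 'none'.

(1,2): no bracket -> illegal
(1,3): flips 1 -> legal
(1,4): flips 1 -> legal
(1,5): flips 1 -> legal
(2,5): flips 2 -> legal
(3,5): flips 1 -> legal
(4,3): no bracket -> illegal
(4,5): no bracket -> illegal
(5,3): no bracket -> illegal
(5,4): no bracket -> illegal
(5,5): flips 1 -> legal

Answer: (1,3) (1,4) (1,5) (2,5) (3,5) (5,5)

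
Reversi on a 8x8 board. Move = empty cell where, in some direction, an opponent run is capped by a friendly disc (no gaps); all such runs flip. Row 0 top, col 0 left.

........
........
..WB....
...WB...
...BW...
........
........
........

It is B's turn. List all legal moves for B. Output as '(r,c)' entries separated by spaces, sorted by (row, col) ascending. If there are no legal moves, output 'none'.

Answer: (2,1) (3,2) (4,5) (5,4)

Derivation:
(1,1): no bracket -> illegal
(1,2): no bracket -> illegal
(1,3): no bracket -> illegal
(2,1): flips 1 -> legal
(2,4): no bracket -> illegal
(3,1): no bracket -> illegal
(3,2): flips 1 -> legal
(3,5): no bracket -> illegal
(4,2): no bracket -> illegal
(4,5): flips 1 -> legal
(5,3): no bracket -> illegal
(5,4): flips 1 -> legal
(5,5): no bracket -> illegal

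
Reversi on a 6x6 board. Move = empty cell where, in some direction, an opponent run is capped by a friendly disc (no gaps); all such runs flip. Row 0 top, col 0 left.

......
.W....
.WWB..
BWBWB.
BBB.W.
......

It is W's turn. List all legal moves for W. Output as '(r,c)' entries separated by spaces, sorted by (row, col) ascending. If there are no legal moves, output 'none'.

(1,2): no bracket -> illegal
(1,3): flips 1 -> legal
(1,4): no bracket -> illegal
(2,0): no bracket -> illegal
(2,4): flips 2 -> legal
(2,5): no bracket -> illegal
(3,5): flips 1 -> legal
(4,3): flips 1 -> legal
(4,5): no bracket -> illegal
(5,0): no bracket -> illegal
(5,1): flips 2 -> legal
(5,2): flips 2 -> legal
(5,3): flips 1 -> legal

Answer: (1,3) (2,4) (3,5) (4,3) (5,1) (5,2) (5,3)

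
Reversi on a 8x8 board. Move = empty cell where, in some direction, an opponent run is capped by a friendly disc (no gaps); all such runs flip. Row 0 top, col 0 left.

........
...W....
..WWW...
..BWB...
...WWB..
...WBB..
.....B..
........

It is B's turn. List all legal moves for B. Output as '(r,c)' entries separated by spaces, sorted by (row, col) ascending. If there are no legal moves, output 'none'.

(0,2): no bracket -> illegal
(0,3): no bracket -> illegal
(0,4): no bracket -> illegal
(1,1): flips 3 -> legal
(1,2): flips 2 -> legal
(1,4): flips 2 -> legal
(1,5): no bracket -> illegal
(2,1): no bracket -> illegal
(2,5): no bracket -> illegal
(3,1): no bracket -> illegal
(3,5): no bracket -> illegal
(4,2): flips 2 -> legal
(5,2): flips 2 -> legal
(6,2): no bracket -> illegal
(6,3): no bracket -> illegal
(6,4): no bracket -> illegal

Answer: (1,1) (1,2) (1,4) (4,2) (5,2)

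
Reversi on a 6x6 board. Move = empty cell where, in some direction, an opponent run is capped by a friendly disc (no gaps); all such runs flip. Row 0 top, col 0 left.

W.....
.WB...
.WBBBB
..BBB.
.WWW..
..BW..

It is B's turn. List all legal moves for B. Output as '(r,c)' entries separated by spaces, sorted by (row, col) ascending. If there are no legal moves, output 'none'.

Answer: (1,0) (2,0) (3,0) (5,0) (5,1) (5,4)

Derivation:
(0,1): no bracket -> illegal
(0,2): no bracket -> illegal
(1,0): flips 2 -> legal
(2,0): flips 1 -> legal
(3,0): flips 2 -> legal
(3,1): no bracket -> illegal
(4,0): no bracket -> illegal
(4,4): no bracket -> illegal
(5,0): flips 1 -> legal
(5,1): flips 1 -> legal
(5,4): flips 2 -> legal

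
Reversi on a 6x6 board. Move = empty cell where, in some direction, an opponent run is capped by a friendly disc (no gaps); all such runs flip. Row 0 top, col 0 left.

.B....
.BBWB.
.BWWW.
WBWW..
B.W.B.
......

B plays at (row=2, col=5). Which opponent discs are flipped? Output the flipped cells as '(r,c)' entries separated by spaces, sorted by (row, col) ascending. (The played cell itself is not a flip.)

Answer: (2,2) (2,3) (2,4)

Derivation:
Dir NW: first cell 'B' (not opp) -> no flip
Dir N: first cell '.' (not opp) -> no flip
Dir NE: edge -> no flip
Dir W: opp run (2,4) (2,3) (2,2) capped by B -> flip
Dir E: edge -> no flip
Dir SW: first cell '.' (not opp) -> no flip
Dir S: first cell '.' (not opp) -> no flip
Dir SE: edge -> no flip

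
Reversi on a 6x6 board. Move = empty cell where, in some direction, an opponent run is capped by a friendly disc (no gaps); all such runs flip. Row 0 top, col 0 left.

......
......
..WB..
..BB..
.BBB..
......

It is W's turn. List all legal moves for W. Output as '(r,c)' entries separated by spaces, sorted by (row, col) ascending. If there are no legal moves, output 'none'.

Answer: (2,4) (4,4) (5,2)

Derivation:
(1,2): no bracket -> illegal
(1,3): no bracket -> illegal
(1,4): no bracket -> illegal
(2,1): no bracket -> illegal
(2,4): flips 1 -> legal
(3,0): no bracket -> illegal
(3,1): no bracket -> illegal
(3,4): no bracket -> illegal
(4,0): no bracket -> illegal
(4,4): flips 1 -> legal
(5,0): no bracket -> illegal
(5,1): no bracket -> illegal
(5,2): flips 2 -> legal
(5,3): no bracket -> illegal
(5,4): no bracket -> illegal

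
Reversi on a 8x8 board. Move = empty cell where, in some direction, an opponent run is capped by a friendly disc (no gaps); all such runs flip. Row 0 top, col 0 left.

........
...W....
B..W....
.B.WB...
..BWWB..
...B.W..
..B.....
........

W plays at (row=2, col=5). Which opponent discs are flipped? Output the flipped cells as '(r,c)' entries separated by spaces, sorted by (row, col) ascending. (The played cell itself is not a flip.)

Dir NW: first cell '.' (not opp) -> no flip
Dir N: first cell '.' (not opp) -> no flip
Dir NE: first cell '.' (not opp) -> no flip
Dir W: first cell '.' (not opp) -> no flip
Dir E: first cell '.' (not opp) -> no flip
Dir SW: opp run (3,4) capped by W -> flip
Dir S: first cell '.' (not opp) -> no flip
Dir SE: first cell '.' (not opp) -> no flip

Answer: (3,4)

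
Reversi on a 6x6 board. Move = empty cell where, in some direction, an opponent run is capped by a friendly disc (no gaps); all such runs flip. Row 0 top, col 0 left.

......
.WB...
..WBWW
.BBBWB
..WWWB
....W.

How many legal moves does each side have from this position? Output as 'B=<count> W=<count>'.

Answer: B=10 W=8

Derivation:
-- B to move --
(0,0): flips 2 -> legal
(0,1): no bracket -> illegal
(0,2): no bracket -> illegal
(1,0): flips 1 -> legal
(1,3): flips 2 -> legal
(1,4): no bracket -> illegal
(1,5): flips 2 -> legal
(2,0): no bracket -> illegal
(2,1): flips 1 -> legal
(4,1): flips 3 -> legal
(5,1): flips 1 -> legal
(5,2): flips 1 -> legal
(5,3): flips 3 -> legal
(5,5): flips 1 -> legal
B mobility = 10
-- W to move --
(0,1): flips 2 -> legal
(0,2): flips 1 -> legal
(0,3): no bracket -> illegal
(1,3): flips 3 -> legal
(1,4): no bracket -> illegal
(2,0): flips 1 -> legal
(2,1): flips 1 -> legal
(3,0): flips 3 -> legal
(4,0): flips 1 -> legal
(4,1): no bracket -> illegal
(5,5): flips 2 -> legal
W mobility = 8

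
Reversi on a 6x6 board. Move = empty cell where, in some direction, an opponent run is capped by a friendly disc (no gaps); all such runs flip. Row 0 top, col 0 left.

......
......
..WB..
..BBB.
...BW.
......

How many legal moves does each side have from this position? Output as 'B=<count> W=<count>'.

Answer: B=6 W=2

Derivation:
-- B to move --
(1,1): flips 1 -> legal
(1,2): flips 1 -> legal
(1,3): no bracket -> illegal
(2,1): flips 1 -> legal
(3,1): no bracket -> illegal
(3,5): no bracket -> illegal
(4,5): flips 1 -> legal
(5,3): no bracket -> illegal
(5,4): flips 1 -> legal
(5,5): flips 1 -> legal
B mobility = 6
-- W to move --
(1,2): no bracket -> illegal
(1,3): no bracket -> illegal
(1,4): no bracket -> illegal
(2,1): no bracket -> illegal
(2,4): flips 2 -> legal
(2,5): no bracket -> illegal
(3,1): no bracket -> illegal
(3,5): no bracket -> illegal
(4,1): no bracket -> illegal
(4,2): flips 2 -> legal
(4,5): no bracket -> illegal
(5,2): no bracket -> illegal
(5,3): no bracket -> illegal
(5,4): no bracket -> illegal
W mobility = 2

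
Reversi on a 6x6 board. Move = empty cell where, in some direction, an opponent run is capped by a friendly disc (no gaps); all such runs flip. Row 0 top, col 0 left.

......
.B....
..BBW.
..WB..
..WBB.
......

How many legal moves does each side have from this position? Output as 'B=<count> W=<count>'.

Answer: B=7 W=6

Derivation:
-- B to move --
(1,3): no bracket -> illegal
(1,4): no bracket -> illegal
(1,5): flips 1 -> legal
(2,1): flips 1 -> legal
(2,5): flips 1 -> legal
(3,1): flips 1 -> legal
(3,4): no bracket -> illegal
(3,5): no bracket -> illegal
(4,1): flips 2 -> legal
(5,1): flips 1 -> legal
(5,2): flips 2 -> legal
(5,3): no bracket -> illegal
B mobility = 7
-- W to move --
(0,0): no bracket -> illegal
(0,1): no bracket -> illegal
(0,2): no bracket -> illegal
(1,0): no bracket -> illegal
(1,2): flips 1 -> legal
(1,3): no bracket -> illegal
(1,4): flips 1 -> legal
(2,0): no bracket -> illegal
(2,1): flips 2 -> legal
(3,1): no bracket -> illegal
(3,4): flips 1 -> legal
(3,5): no bracket -> illegal
(4,5): flips 2 -> legal
(5,2): no bracket -> illegal
(5,3): no bracket -> illegal
(5,4): flips 1 -> legal
(5,5): no bracket -> illegal
W mobility = 6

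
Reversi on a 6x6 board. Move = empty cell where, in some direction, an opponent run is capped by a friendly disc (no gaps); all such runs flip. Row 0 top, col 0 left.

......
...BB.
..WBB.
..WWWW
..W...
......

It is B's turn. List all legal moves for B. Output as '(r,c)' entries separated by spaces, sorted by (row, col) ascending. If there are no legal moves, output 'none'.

Answer: (2,1) (3,1) (4,1) (4,3) (4,4) (4,5) (5,1)

Derivation:
(1,1): no bracket -> illegal
(1,2): no bracket -> illegal
(2,1): flips 1 -> legal
(2,5): no bracket -> illegal
(3,1): flips 1 -> legal
(4,1): flips 1 -> legal
(4,3): flips 1 -> legal
(4,4): flips 1 -> legal
(4,5): flips 1 -> legal
(5,1): flips 2 -> legal
(5,2): no bracket -> illegal
(5,3): no bracket -> illegal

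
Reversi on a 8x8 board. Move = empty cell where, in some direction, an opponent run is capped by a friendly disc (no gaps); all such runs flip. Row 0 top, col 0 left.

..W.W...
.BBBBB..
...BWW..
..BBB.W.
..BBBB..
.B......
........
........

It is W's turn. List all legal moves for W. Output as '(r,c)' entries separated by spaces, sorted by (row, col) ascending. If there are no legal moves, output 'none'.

(0,0): no bracket -> illegal
(0,1): no bracket -> illegal
(0,3): flips 1 -> legal
(0,5): flips 1 -> legal
(0,6): flips 1 -> legal
(1,0): no bracket -> illegal
(1,6): no bracket -> illegal
(2,0): flips 1 -> legal
(2,1): no bracket -> illegal
(2,2): flips 3 -> legal
(2,6): flips 1 -> legal
(3,1): no bracket -> illegal
(3,5): no bracket -> illegal
(4,0): no bracket -> illegal
(4,1): no bracket -> illegal
(4,6): no bracket -> illegal
(5,0): no bracket -> illegal
(5,2): flips 2 -> legal
(5,3): no bracket -> illegal
(5,4): flips 3 -> legal
(5,5): no bracket -> illegal
(5,6): no bracket -> illegal
(6,0): flips 3 -> legal
(6,1): no bracket -> illegal
(6,2): no bracket -> illegal

Answer: (0,3) (0,5) (0,6) (2,0) (2,2) (2,6) (5,2) (5,4) (6,0)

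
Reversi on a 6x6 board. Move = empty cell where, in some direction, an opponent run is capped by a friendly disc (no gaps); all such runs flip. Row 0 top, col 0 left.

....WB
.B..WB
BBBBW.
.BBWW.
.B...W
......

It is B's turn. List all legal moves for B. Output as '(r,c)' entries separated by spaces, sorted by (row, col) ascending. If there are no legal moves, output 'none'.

Answer: (0,3) (1,3) (2,5) (3,5) (4,2) (4,3) (4,4)

Derivation:
(0,3): flips 1 -> legal
(1,3): flips 1 -> legal
(2,5): flips 1 -> legal
(3,5): flips 2 -> legal
(4,2): flips 2 -> legal
(4,3): flips 1 -> legal
(4,4): flips 1 -> legal
(5,4): no bracket -> illegal
(5,5): no bracket -> illegal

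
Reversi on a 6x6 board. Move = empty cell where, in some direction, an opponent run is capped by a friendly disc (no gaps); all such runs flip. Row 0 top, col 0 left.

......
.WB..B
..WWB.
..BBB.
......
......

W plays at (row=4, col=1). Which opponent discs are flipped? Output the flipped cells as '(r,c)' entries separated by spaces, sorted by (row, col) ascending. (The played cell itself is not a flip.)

Answer: (3,2)

Derivation:
Dir NW: first cell '.' (not opp) -> no flip
Dir N: first cell '.' (not opp) -> no flip
Dir NE: opp run (3,2) capped by W -> flip
Dir W: first cell '.' (not opp) -> no flip
Dir E: first cell '.' (not opp) -> no flip
Dir SW: first cell '.' (not opp) -> no flip
Dir S: first cell '.' (not opp) -> no flip
Dir SE: first cell '.' (not opp) -> no flip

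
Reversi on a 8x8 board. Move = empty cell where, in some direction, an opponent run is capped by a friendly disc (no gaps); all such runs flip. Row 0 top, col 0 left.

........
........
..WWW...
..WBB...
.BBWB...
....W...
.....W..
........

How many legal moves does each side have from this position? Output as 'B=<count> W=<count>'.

Answer: B=9 W=8

Derivation:
-- B to move --
(1,1): flips 1 -> legal
(1,2): flips 3 -> legal
(1,3): flips 1 -> legal
(1,4): flips 3 -> legal
(1,5): flips 1 -> legal
(2,1): no bracket -> illegal
(2,5): no bracket -> illegal
(3,1): flips 1 -> legal
(3,5): no bracket -> illegal
(4,5): no bracket -> illegal
(5,2): flips 1 -> legal
(5,3): flips 1 -> legal
(5,5): no bracket -> illegal
(5,6): no bracket -> illegal
(6,3): no bracket -> illegal
(6,4): flips 1 -> legal
(6,6): no bracket -> illegal
(7,4): no bracket -> illegal
(7,5): no bracket -> illegal
(7,6): no bracket -> illegal
B mobility = 9
-- W to move --
(2,5): flips 1 -> legal
(3,0): no bracket -> illegal
(3,1): no bracket -> illegal
(3,5): flips 2 -> legal
(4,0): flips 2 -> legal
(4,5): flips 2 -> legal
(5,0): flips 1 -> legal
(5,1): flips 2 -> legal
(5,2): flips 1 -> legal
(5,3): no bracket -> illegal
(5,5): flips 2 -> legal
W mobility = 8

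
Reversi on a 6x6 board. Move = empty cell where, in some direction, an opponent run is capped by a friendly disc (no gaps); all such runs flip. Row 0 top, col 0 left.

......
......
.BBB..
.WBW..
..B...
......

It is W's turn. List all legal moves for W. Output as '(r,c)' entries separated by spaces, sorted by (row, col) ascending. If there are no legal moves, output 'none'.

Answer: (1,1) (1,3) (5,1) (5,3)

Derivation:
(1,0): no bracket -> illegal
(1,1): flips 2 -> legal
(1,2): no bracket -> illegal
(1,3): flips 2 -> legal
(1,4): no bracket -> illegal
(2,0): no bracket -> illegal
(2,4): no bracket -> illegal
(3,0): no bracket -> illegal
(3,4): no bracket -> illegal
(4,1): no bracket -> illegal
(4,3): no bracket -> illegal
(5,1): flips 1 -> legal
(5,2): no bracket -> illegal
(5,3): flips 1 -> legal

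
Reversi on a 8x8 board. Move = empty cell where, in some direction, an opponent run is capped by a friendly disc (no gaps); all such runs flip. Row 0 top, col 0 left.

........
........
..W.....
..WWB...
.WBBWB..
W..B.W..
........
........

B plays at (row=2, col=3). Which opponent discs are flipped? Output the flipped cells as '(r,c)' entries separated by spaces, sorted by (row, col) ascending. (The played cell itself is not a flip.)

Dir NW: first cell '.' (not opp) -> no flip
Dir N: first cell '.' (not opp) -> no flip
Dir NE: first cell '.' (not opp) -> no flip
Dir W: opp run (2,2), next='.' -> no flip
Dir E: first cell '.' (not opp) -> no flip
Dir SW: opp run (3,2) (4,1) (5,0), next=edge -> no flip
Dir S: opp run (3,3) capped by B -> flip
Dir SE: first cell 'B' (not opp) -> no flip

Answer: (3,3)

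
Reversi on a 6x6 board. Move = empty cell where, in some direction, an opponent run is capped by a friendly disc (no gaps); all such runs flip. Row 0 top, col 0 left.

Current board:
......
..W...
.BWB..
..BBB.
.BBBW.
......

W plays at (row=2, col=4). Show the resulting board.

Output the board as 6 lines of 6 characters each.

Answer: ......
..W...
.BWWW.
..BBW.
.BBBW.
......

Derivation:
Place W at (2,4); scan 8 dirs for brackets.
Dir NW: first cell '.' (not opp) -> no flip
Dir N: first cell '.' (not opp) -> no flip
Dir NE: first cell '.' (not opp) -> no flip
Dir W: opp run (2,3) capped by W -> flip
Dir E: first cell '.' (not opp) -> no flip
Dir SW: opp run (3,3) (4,2), next='.' -> no flip
Dir S: opp run (3,4) capped by W -> flip
Dir SE: first cell '.' (not opp) -> no flip
All flips: (2,3) (3,4)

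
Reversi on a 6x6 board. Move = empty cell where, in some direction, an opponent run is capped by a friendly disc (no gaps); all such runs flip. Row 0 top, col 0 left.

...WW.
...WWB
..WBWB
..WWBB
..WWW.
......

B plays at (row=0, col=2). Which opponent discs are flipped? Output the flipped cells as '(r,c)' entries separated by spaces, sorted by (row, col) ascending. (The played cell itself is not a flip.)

Dir NW: edge -> no flip
Dir N: edge -> no flip
Dir NE: edge -> no flip
Dir W: first cell '.' (not opp) -> no flip
Dir E: opp run (0,3) (0,4), next='.' -> no flip
Dir SW: first cell '.' (not opp) -> no flip
Dir S: first cell '.' (not opp) -> no flip
Dir SE: opp run (1,3) (2,4) capped by B -> flip

Answer: (1,3) (2,4)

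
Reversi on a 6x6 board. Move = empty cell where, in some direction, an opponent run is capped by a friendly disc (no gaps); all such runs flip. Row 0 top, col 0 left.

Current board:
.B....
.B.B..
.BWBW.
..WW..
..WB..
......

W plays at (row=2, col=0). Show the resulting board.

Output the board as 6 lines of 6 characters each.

Answer: .B....
.B.B..
WWWBW.
..WW..
..WB..
......

Derivation:
Place W at (2,0); scan 8 dirs for brackets.
Dir NW: edge -> no flip
Dir N: first cell '.' (not opp) -> no flip
Dir NE: opp run (1,1), next='.' -> no flip
Dir W: edge -> no flip
Dir E: opp run (2,1) capped by W -> flip
Dir SW: edge -> no flip
Dir S: first cell '.' (not opp) -> no flip
Dir SE: first cell '.' (not opp) -> no flip
All flips: (2,1)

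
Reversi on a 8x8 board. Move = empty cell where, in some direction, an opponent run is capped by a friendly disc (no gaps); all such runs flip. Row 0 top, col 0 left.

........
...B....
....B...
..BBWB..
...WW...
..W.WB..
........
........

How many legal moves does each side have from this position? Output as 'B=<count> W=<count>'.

-- B to move --
(2,3): no bracket -> illegal
(2,5): no bracket -> illegal
(4,1): no bracket -> illegal
(4,2): no bracket -> illegal
(4,5): no bracket -> illegal
(5,1): no bracket -> illegal
(5,3): flips 3 -> legal
(6,1): no bracket -> illegal
(6,2): no bracket -> illegal
(6,3): no bracket -> illegal
(6,4): flips 3 -> legal
(6,5): flips 2 -> legal
B mobility = 3
-- W to move --
(0,2): no bracket -> illegal
(0,3): no bracket -> illegal
(0,4): no bracket -> illegal
(1,2): no bracket -> illegal
(1,4): flips 1 -> legal
(1,5): no bracket -> illegal
(2,1): flips 1 -> legal
(2,2): flips 1 -> legal
(2,3): flips 1 -> legal
(2,5): no bracket -> illegal
(2,6): flips 1 -> legal
(3,1): flips 2 -> legal
(3,6): flips 1 -> legal
(4,1): no bracket -> illegal
(4,2): no bracket -> illegal
(4,5): no bracket -> illegal
(4,6): no bracket -> illegal
(5,6): flips 1 -> legal
(6,4): no bracket -> illegal
(6,5): no bracket -> illegal
(6,6): flips 1 -> legal
W mobility = 9

Answer: B=3 W=9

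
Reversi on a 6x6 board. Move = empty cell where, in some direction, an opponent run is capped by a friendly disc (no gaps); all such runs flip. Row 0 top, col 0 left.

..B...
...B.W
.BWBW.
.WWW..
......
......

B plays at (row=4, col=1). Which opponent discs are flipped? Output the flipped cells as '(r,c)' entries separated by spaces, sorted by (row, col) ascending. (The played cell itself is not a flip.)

Dir NW: first cell '.' (not opp) -> no flip
Dir N: opp run (3,1) capped by B -> flip
Dir NE: opp run (3,2) capped by B -> flip
Dir W: first cell '.' (not opp) -> no flip
Dir E: first cell '.' (not opp) -> no flip
Dir SW: first cell '.' (not opp) -> no flip
Dir S: first cell '.' (not opp) -> no flip
Dir SE: first cell '.' (not opp) -> no flip

Answer: (3,1) (3,2)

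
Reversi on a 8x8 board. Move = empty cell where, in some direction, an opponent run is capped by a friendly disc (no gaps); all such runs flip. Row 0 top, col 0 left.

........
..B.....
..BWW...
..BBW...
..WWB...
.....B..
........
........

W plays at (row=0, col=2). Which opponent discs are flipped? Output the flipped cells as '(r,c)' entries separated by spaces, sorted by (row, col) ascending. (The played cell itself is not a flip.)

Answer: (1,2) (2,2) (3,2)

Derivation:
Dir NW: edge -> no flip
Dir N: edge -> no flip
Dir NE: edge -> no flip
Dir W: first cell '.' (not opp) -> no flip
Dir E: first cell '.' (not opp) -> no flip
Dir SW: first cell '.' (not opp) -> no flip
Dir S: opp run (1,2) (2,2) (3,2) capped by W -> flip
Dir SE: first cell '.' (not opp) -> no flip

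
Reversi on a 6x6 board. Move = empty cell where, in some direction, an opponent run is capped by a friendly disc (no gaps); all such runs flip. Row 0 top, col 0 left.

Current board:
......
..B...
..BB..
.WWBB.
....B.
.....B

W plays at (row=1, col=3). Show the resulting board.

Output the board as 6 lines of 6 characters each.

Answer: ......
..BW..
..WB..
.WWBB.
....B.
.....B

Derivation:
Place W at (1,3); scan 8 dirs for brackets.
Dir NW: first cell '.' (not opp) -> no flip
Dir N: first cell '.' (not opp) -> no flip
Dir NE: first cell '.' (not opp) -> no flip
Dir W: opp run (1,2), next='.' -> no flip
Dir E: first cell '.' (not opp) -> no flip
Dir SW: opp run (2,2) capped by W -> flip
Dir S: opp run (2,3) (3,3), next='.' -> no flip
Dir SE: first cell '.' (not opp) -> no flip
All flips: (2,2)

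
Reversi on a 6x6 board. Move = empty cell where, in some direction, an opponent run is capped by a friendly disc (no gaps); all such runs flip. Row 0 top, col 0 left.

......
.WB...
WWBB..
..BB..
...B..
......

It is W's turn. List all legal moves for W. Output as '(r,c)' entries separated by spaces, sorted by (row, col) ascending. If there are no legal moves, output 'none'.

Answer: (0,3) (1,3) (2,4) (4,4) (5,4)

Derivation:
(0,1): no bracket -> illegal
(0,2): no bracket -> illegal
(0,3): flips 1 -> legal
(1,3): flips 1 -> legal
(1,4): no bracket -> illegal
(2,4): flips 2 -> legal
(3,1): no bracket -> illegal
(3,4): no bracket -> illegal
(4,1): no bracket -> illegal
(4,2): no bracket -> illegal
(4,4): flips 2 -> legal
(5,2): no bracket -> illegal
(5,3): no bracket -> illegal
(5,4): flips 2 -> legal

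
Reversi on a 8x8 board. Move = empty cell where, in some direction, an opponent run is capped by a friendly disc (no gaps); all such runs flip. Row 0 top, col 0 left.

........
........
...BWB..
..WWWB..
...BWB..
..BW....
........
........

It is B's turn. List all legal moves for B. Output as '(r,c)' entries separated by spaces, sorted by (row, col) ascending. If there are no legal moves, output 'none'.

Answer: (1,3) (2,1) (3,1) (4,1) (5,4) (6,2) (6,3)

Derivation:
(1,3): flips 1 -> legal
(1,4): no bracket -> illegal
(1,5): no bracket -> illegal
(2,1): flips 1 -> legal
(2,2): no bracket -> illegal
(3,1): flips 3 -> legal
(4,1): flips 1 -> legal
(4,2): no bracket -> illegal
(5,4): flips 1 -> legal
(5,5): no bracket -> illegal
(6,2): flips 2 -> legal
(6,3): flips 1 -> legal
(6,4): no bracket -> illegal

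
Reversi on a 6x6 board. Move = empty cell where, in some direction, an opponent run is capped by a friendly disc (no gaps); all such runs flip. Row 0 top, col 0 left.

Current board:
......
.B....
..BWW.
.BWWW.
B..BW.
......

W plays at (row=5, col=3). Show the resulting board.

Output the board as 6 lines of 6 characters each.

Answer: ......
.B....
..BWW.
.BWWW.
B..WW.
...W..

Derivation:
Place W at (5,3); scan 8 dirs for brackets.
Dir NW: first cell '.' (not opp) -> no flip
Dir N: opp run (4,3) capped by W -> flip
Dir NE: first cell 'W' (not opp) -> no flip
Dir W: first cell '.' (not opp) -> no flip
Dir E: first cell '.' (not opp) -> no flip
Dir SW: edge -> no flip
Dir S: edge -> no flip
Dir SE: edge -> no flip
All flips: (4,3)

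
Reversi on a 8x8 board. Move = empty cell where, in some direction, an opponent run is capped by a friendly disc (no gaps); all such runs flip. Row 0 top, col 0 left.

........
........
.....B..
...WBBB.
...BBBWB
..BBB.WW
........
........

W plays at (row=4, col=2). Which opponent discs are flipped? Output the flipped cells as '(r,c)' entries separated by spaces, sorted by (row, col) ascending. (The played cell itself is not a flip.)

Dir NW: first cell '.' (not opp) -> no flip
Dir N: first cell '.' (not opp) -> no flip
Dir NE: first cell 'W' (not opp) -> no flip
Dir W: first cell '.' (not opp) -> no flip
Dir E: opp run (4,3) (4,4) (4,5) capped by W -> flip
Dir SW: first cell '.' (not opp) -> no flip
Dir S: opp run (5,2), next='.' -> no flip
Dir SE: opp run (5,3), next='.' -> no flip

Answer: (4,3) (4,4) (4,5)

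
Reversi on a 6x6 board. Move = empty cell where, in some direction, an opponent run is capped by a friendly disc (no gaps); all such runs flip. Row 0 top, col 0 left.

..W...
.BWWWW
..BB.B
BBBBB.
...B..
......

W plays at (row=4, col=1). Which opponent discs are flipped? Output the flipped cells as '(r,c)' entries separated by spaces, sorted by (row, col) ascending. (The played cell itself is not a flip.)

Dir NW: opp run (3,0), next=edge -> no flip
Dir N: opp run (3,1), next='.' -> no flip
Dir NE: opp run (3,2) (2,3) capped by W -> flip
Dir W: first cell '.' (not opp) -> no flip
Dir E: first cell '.' (not opp) -> no flip
Dir SW: first cell '.' (not opp) -> no flip
Dir S: first cell '.' (not opp) -> no flip
Dir SE: first cell '.' (not opp) -> no flip

Answer: (2,3) (3,2)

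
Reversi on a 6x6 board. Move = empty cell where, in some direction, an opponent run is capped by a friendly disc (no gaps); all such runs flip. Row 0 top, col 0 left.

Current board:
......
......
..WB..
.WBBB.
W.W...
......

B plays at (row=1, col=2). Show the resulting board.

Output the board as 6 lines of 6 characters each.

Answer: ......
..B...
..BB..
.WBBB.
W.W...
......

Derivation:
Place B at (1,2); scan 8 dirs for brackets.
Dir NW: first cell '.' (not opp) -> no flip
Dir N: first cell '.' (not opp) -> no flip
Dir NE: first cell '.' (not opp) -> no flip
Dir W: first cell '.' (not opp) -> no flip
Dir E: first cell '.' (not opp) -> no flip
Dir SW: first cell '.' (not opp) -> no flip
Dir S: opp run (2,2) capped by B -> flip
Dir SE: first cell 'B' (not opp) -> no flip
All flips: (2,2)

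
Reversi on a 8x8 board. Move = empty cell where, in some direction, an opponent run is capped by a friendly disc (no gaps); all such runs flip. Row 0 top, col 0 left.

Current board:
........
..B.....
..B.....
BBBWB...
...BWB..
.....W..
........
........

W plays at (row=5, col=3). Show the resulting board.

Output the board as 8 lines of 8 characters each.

Place W at (5,3); scan 8 dirs for brackets.
Dir NW: first cell '.' (not opp) -> no flip
Dir N: opp run (4,3) capped by W -> flip
Dir NE: first cell 'W' (not opp) -> no flip
Dir W: first cell '.' (not opp) -> no flip
Dir E: first cell '.' (not opp) -> no flip
Dir SW: first cell '.' (not opp) -> no flip
Dir S: first cell '.' (not opp) -> no flip
Dir SE: first cell '.' (not opp) -> no flip
All flips: (4,3)

Answer: ........
..B.....
..B.....
BBBWB...
...WWB..
...W.W..
........
........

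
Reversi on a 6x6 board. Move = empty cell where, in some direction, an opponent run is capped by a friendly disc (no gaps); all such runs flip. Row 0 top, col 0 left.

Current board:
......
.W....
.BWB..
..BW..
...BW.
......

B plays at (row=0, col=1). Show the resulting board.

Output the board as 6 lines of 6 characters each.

Answer: .B....
.B....
.BWB..
..BW..
...BW.
......

Derivation:
Place B at (0,1); scan 8 dirs for brackets.
Dir NW: edge -> no flip
Dir N: edge -> no flip
Dir NE: edge -> no flip
Dir W: first cell '.' (not opp) -> no flip
Dir E: first cell '.' (not opp) -> no flip
Dir SW: first cell '.' (not opp) -> no flip
Dir S: opp run (1,1) capped by B -> flip
Dir SE: first cell '.' (not opp) -> no flip
All flips: (1,1)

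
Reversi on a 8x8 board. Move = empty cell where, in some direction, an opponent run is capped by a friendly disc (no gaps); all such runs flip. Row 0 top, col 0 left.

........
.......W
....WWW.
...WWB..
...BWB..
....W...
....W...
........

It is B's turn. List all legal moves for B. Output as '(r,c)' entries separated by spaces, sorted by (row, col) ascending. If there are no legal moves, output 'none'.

Answer: (1,3) (1,5) (1,6) (2,3) (3,2) (5,3) (6,3) (6,5)

Derivation:
(0,6): no bracket -> illegal
(0,7): no bracket -> illegal
(1,3): flips 1 -> legal
(1,4): no bracket -> illegal
(1,5): flips 1 -> legal
(1,6): flips 2 -> legal
(2,2): no bracket -> illegal
(2,3): flips 2 -> legal
(2,7): no bracket -> illegal
(3,2): flips 2 -> legal
(3,6): no bracket -> illegal
(3,7): no bracket -> illegal
(4,2): no bracket -> illegal
(5,3): flips 1 -> legal
(5,5): no bracket -> illegal
(6,3): flips 1 -> legal
(6,5): flips 1 -> legal
(7,3): no bracket -> illegal
(7,4): no bracket -> illegal
(7,5): no bracket -> illegal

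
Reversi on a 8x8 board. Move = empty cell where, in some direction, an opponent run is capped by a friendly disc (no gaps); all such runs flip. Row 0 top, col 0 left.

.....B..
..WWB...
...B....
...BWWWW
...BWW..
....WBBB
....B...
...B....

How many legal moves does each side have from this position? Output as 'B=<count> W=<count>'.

Answer: B=8 W=10

Derivation:
-- B to move --
(0,1): flips 1 -> legal
(0,2): no bracket -> illegal
(0,3): flips 1 -> legal
(0,4): no bracket -> illegal
(1,1): flips 2 -> legal
(2,1): no bracket -> illegal
(2,2): no bracket -> illegal
(2,4): flips 3 -> legal
(2,5): flips 3 -> legal
(2,6): no bracket -> illegal
(2,7): no bracket -> illegal
(4,6): flips 2 -> legal
(4,7): no bracket -> illegal
(5,3): flips 1 -> legal
(6,3): no bracket -> illegal
(6,5): flips 1 -> legal
B mobility = 8
-- W to move --
(0,3): no bracket -> illegal
(0,4): no bracket -> illegal
(0,6): no bracket -> illegal
(1,5): flips 1 -> legal
(1,6): no bracket -> illegal
(2,2): flips 1 -> legal
(2,4): no bracket -> illegal
(2,5): no bracket -> illegal
(3,2): flips 2 -> legal
(4,2): flips 1 -> legal
(4,6): no bracket -> illegal
(4,7): no bracket -> illegal
(5,2): flips 1 -> legal
(5,3): flips 3 -> legal
(6,2): no bracket -> illegal
(6,3): no bracket -> illegal
(6,5): flips 1 -> legal
(6,6): flips 1 -> legal
(6,7): flips 1 -> legal
(7,2): no bracket -> illegal
(7,4): flips 1 -> legal
(7,5): no bracket -> illegal
W mobility = 10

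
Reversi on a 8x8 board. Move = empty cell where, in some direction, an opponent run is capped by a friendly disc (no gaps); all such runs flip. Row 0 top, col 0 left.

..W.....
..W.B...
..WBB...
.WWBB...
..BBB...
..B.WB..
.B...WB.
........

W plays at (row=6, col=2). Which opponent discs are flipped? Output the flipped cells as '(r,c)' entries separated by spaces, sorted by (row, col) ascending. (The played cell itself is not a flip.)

Answer: (4,2) (5,2)

Derivation:
Dir NW: first cell '.' (not opp) -> no flip
Dir N: opp run (5,2) (4,2) capped by W -> flip
Dir NE: first cell '.' (not opp) -> no flip
Dir W: opp run (6,1), next='.' -> no flip
Dir E: first cell '.' (not opp) -> no flip
Dir SW: first cell '.' (not opp) -> no flip
Dir S: first cell '.' (not opp) -> no flip
Dir SE: first cell '.' (not opp) -> no flip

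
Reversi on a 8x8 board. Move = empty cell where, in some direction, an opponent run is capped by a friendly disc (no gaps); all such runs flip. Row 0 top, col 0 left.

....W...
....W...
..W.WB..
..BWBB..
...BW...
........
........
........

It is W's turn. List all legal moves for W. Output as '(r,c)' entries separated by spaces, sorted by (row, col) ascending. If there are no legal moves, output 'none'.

(1,5): no bracket -> illegal
(1,6): no bracket -> illegal
(2,1): no bracket -> illegal
(2,3): no bracket -> illegal
(2,6): flips 2 -> legal
(3,1): flips 1 -> legal
(3,6): flips 3 -> legal
(4,1): no bracket -> illegal
(4,2): flips 2 -> legal
(4,5): no bracket -> illegal
(4,6): flips 1 -> legal
(5,2): no bracket -> illegal
(5,3): flips 1 -> legal
(5,4): no bracket -> illegal

Answer: (2,6) (3,1) (3,6) (4,2) (4,6) (5,3)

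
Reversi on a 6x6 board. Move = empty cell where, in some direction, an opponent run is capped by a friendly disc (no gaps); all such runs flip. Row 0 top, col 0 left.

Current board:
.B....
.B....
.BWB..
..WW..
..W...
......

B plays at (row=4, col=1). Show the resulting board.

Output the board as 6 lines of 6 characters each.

Place B at (4,1); scan 8 dirs for brackets.
Dir NW: first cell '.' (not opp) -> no flip
Dir N: first cell '.' (not opp) -> no flip
Dir NE: opp run (3,2) capped by B -> flip
Dir W: first cell '.' (not opp) -> no flip
Dir E: opp run (4,2), next='.' -> no flip
Dir SW: first cell '.' (not opp) -> no flip
Dir S: first cell '.' (not opp) -> no flip
Dir SE: first cell '.' (not opp) -> no flip
All flips: (3,2)

Answer: .B....
.B....
.BWB..
..BW..
.BW...
......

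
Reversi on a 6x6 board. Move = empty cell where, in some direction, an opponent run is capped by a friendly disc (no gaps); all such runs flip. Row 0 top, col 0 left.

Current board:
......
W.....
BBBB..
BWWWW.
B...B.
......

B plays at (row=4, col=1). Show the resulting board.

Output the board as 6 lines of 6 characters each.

Place B at (4,1); scan 8 dirs for brackets.
Dir NW: first cell 'B' (not opp) -> no flip
Dir N: opp run (3,1) capped by B -> flip
Dir NE: opp run (3,2) capped by B -> flip
Dir W: first cell 'B' (not opp) -> no flip
Dir E: first cell '.' (not opp) -> no flip
Dir SW: first cell '.' (not opp) -> no flip
Dir S: first cell '.' (not opp) -> no flip
Dir SE: first cell '.' (not opp) -> no flip
All flips: (3,1) (3,2)

Answer: ......
W.....
BBBB..
BBBWW.
BB..B.
......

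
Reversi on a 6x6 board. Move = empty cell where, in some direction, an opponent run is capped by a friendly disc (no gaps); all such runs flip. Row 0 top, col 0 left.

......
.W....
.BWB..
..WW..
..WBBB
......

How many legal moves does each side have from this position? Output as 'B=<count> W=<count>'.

Answer: B=3 W=9

Derivation:
-- B to move --
(0,0): flips 3 -> legal
(0,1): flips 1 -> legal
(0,2): no bracket -> illegal
(1,0): no bracket -> illegal
(1,2): no bracket -> illegal
(1,3): no bracket -> illegal
(2,0): no bracket -> illegal
(2,4): no bracket -> illegal
(3,1): no bracket -> illegal
(3,4): no bracket -> illegal
(4,1): flips 2 -> legal
(5,1): no bracket -> illegal
(5,2): no bracket -> illegal
(5,3): no bracket -> illegal
B mobility = 3
-- W to move --
(1,0): flips 1 -> legal
(1,2): no bracket -> illegal
(1,3): flips 1 -> legal
(1,4): flips 1 -> legal
(2,0): flips 1 -> legal
(2,4): flips 1 -> legal
(3,0): no bracket -> illegal
(3,1): flips 1 -> legal
(3,4): no bracket -> illegal
(3,5): no bracket -> illegal
(5,2): no bracket -> illegal
(5,3): flips 1 -> legal
(5,4): flips 1 -> legal
(5,5): flips 1 -> legal
W mobility = 9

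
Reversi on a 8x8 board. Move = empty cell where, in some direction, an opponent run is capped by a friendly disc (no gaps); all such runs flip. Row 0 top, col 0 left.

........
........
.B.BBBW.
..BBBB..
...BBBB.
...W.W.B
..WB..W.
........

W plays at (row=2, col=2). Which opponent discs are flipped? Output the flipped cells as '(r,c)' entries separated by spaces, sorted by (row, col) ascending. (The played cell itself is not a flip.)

Answer: (2,3) (2,4) (2,5) (3,3) (4,4)

Derivation:
Dir NW: first cell '.' (not opp) -> no flip
Dir N: first cell '.' (not opp) -> no flip
Dir NE: first cell '.' (not opp) -> no flip
Dir W: opp run (2,1), next='.' -> no flip
Dir E: opp run (2,3) (2,4) (2,5) capped by W -> flip
Dir SW: first cell '.' (not opp) -> no flip
Dir S: opp run (3,2), next='.' -> no flip
Dir SE: opp run (3,3) (4,4) capped by W -> flip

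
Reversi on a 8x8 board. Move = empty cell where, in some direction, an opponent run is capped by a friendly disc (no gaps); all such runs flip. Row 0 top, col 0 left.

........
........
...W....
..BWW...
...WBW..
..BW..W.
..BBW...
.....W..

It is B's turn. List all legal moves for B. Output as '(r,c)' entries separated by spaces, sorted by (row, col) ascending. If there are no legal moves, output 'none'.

Answer: (1,3) (1,4) (2,2) (2,4) (2,5) (3,5) (4,2) (4,6) (5,4) (6,5)

Derivation:
(1,2): no bracket -> illegal
(1,3): flips 4 -> legal
(1,4): flips 1 -> legal
(2,2): flips 1 -> legal
(2,4): flips 1 -> legal
(2,5): flips 2 -> legal
(3,5): flips 2 -> legal
(3,6): no bracket -> illegal
(4,2): flips 1 -> legal
(4,6): flips 1 -> legal
(4,7): no bracket -> illegal
(5,4): flips 2 -> legal
(5,5): no bracket -> illegal
(5,7): no bracket -> illegal
(6,5): flips 1 -> legal
(6,6): no bracket -> illegal
(6,7): no bracket -> illegal
(7,3): no bracket -> illegal
(7,4): no bracket -> illegal
(7,6): no bracket -> illegal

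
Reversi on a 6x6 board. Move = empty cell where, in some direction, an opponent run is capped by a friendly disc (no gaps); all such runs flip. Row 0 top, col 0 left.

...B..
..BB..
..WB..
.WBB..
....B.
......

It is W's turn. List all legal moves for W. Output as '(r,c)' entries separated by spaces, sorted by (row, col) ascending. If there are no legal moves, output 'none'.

(0,1): no bracket -> illegal
(0,2): flips 1 -> legal
(0,4): flips 1 -> legal
(1,1): no bracket -> illegal
(1,4): no bracket -> illegal
(2,1): no bracket -> illegal
(2,4): flips 1 -> legal
(3,4): flips 2 -> legal
(3,5): no bracket -> illegal
(4,1): no bracket -> illegal
(4,2): flips 1 -> legal
(4,3): no bracket -> illegal
(4,5): no bracket -> illegal
(5,3): no bracket -> illegal
(5,4): no bracket -> illegal
(5,5): flips 2 -> legal

Answer: (0,2) (0,4) (2,4) (3,4) (4,2) (5,5)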